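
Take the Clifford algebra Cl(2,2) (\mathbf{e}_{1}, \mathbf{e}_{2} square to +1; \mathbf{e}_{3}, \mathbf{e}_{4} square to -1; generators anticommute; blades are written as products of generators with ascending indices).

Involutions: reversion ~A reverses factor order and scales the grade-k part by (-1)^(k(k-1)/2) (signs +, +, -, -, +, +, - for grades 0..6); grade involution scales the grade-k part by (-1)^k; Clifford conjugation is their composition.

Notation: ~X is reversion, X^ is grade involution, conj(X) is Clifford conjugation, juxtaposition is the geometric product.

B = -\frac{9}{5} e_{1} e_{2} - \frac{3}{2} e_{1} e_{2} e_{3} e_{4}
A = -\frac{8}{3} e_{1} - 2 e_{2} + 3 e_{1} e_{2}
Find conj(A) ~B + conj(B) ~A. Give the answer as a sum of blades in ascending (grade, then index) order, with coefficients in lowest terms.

first term: \frac{27}{5} - \frac{18}{5} e_{1} + \frac{24}{5} e_{2} - \frac{9}{2} e_{3} e_{4} + 3 e_{1} e_{3} e_{4} - 4 e_{2} e_{3} e_{4}
second term: \frac{27}{5} - \frac{18}{5} e_{1} + \frac{24}{5} e_{2} - \frac{9}{2} e_{3} e_{4} + 3 e_{1} e_{3} e_{4} - 4 e_{2} e_{3} e_{4}
Answer: \frac{54}{5} - \frac{36}{5} e_{1} + \frac{48}{5} e_{2} - 9 e_{3} e_{4} + 6 e_{1} e_{3} e_{4} - 8 e_{2} e_{3} e_{4}


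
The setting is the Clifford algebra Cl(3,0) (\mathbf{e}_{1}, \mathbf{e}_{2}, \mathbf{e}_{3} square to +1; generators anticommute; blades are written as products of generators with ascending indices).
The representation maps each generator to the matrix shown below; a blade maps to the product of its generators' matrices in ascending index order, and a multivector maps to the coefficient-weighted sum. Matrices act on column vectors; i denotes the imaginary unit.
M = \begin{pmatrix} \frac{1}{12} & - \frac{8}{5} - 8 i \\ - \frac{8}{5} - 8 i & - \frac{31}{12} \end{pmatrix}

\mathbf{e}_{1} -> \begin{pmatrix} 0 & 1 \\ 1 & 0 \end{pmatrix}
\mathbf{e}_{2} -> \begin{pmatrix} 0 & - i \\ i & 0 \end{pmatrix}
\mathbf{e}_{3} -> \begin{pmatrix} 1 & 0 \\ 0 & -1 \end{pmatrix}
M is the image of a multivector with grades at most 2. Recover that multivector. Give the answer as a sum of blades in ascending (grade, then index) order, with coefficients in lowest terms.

Method: 1, rho(e_{1}), rho(e_{2}), rho(e_{3}) form a trace-orthogonal basis of the 2x2 complex matrices (tr(X Y) = 2 if X = Y, else 0), so M = m0*1 + m1*rho(e_{1}) + m2*rho(e_{2}) + m3*rho(e_{3}) with m0 = tr(M)/2 = - \frac{5}{4}, m1 = tr(M rho(e_{1}))/2 = - \frac{8}{5} - 8 i, m2 = tr(M rho(e_{2}))/2 = 0, m3 = tr(M rho(e_{3}))/2 = \frac{4}{3}.
Multiplying table entries, the bivector images are rho(e_{1} e_{2}) = i*rho(e_{3}), rho(e_{1} e_{3}) = -i*rho(e_{2}), rho(e_{2} e_{3}) = i*rho(e_{1}); with real blade coefficients the real parts of m0..m3 are the coefficients of 1, e_{1}, e_{2}, e_{3} and the imaginary parts give the bivectors (e_{2} e_{3}: Im m1, e_{1} e_{3}: -Im m2, e_{1} e_{2}: Im m3).
Answer: -\frac{5}{4} - \frac{8}{5} e_{1} + \frac{4}{3} e_{3} - 8 e_{2} e_{3}


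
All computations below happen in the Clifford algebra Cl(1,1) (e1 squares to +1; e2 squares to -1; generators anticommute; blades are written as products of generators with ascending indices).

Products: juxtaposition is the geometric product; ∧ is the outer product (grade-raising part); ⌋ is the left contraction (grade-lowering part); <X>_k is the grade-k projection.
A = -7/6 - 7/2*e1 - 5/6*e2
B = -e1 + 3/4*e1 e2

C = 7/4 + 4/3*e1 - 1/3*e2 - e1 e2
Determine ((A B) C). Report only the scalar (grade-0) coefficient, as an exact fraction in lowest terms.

step 1: 7/2 + 13/24*e1 - 21/8*e2 - 41/24*e1 e2
step 2: 553/72 + 2209/288*e1 - 1159/288*e2 - 913/288*e1 e2
Answer: 553/72


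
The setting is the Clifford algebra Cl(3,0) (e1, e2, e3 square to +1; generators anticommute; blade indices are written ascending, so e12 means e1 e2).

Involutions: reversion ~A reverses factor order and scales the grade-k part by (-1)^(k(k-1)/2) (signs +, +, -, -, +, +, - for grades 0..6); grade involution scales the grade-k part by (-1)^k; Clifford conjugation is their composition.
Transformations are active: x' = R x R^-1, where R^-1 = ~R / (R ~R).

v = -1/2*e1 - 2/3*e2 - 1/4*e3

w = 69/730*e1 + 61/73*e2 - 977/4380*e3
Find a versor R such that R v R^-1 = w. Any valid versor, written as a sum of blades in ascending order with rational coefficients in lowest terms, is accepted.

R = v + w = -148/365*e1 + 37/219*e2 - 518/1095*e3 works: the equal norms (109/144) guarantee its sandwich swaps v into w.
Answer: -148/365*e1 + 37/219*e2 - 518/1095*e3


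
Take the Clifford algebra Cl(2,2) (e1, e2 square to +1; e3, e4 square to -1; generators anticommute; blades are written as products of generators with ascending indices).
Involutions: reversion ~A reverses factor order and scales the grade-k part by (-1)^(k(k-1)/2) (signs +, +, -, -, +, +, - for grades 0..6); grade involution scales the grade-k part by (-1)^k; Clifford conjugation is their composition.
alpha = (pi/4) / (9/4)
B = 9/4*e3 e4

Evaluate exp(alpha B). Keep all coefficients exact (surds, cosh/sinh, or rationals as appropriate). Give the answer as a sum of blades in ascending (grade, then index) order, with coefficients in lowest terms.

B^2 = (9/4)^2*(e3 e4)^2 = 81/16*(-1) = -81/16 (a basis 2-blade squares to minus the product of its generators' squares).
B^2 = -81/16 — since the square is negative, the closed form is circular: l = 9/4, alpha*l = pi/4, so exp(alpha B) = cos(pi/4) + (sin(pi/4)/(9/4))*B = sqrt(2)/2 + (2*sqrt(2)/9)*B.
Answer: sqrt(2)/2 + sqrt(2)/2*e3 e4


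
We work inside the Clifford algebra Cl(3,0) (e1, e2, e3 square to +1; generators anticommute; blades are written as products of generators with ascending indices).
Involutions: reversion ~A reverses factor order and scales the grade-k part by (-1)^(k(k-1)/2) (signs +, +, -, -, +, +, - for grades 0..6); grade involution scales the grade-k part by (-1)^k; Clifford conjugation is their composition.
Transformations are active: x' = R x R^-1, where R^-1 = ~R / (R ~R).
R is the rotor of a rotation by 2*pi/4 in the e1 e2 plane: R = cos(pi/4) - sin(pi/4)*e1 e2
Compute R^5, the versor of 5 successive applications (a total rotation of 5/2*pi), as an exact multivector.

Because a rotor carries half the rotation angle, composing 5 copies of this e1 e2-plane rotor multiplies the phase: 5*(pi/4) = 5*pi/4, hence R^5 = cos(5*pi/4) - sin(5*pi/4)*e1 e2.
cos(5*pi/4) = -sqrt(2)/2 and sin(5*pi/4) = -sqrt(2)/2, so R^5 = -sqrt(2)/2 + sqrt(2)/2*e1 e2. The net rotation is 1/2*pi (after discarding 1 full turn, each of which contributes a factor -1 to the rotor); the rotor keeps the half-angle phase exactly.
Answer: -sqrt(2)/2 + sqrt(2)/2*e1 e2


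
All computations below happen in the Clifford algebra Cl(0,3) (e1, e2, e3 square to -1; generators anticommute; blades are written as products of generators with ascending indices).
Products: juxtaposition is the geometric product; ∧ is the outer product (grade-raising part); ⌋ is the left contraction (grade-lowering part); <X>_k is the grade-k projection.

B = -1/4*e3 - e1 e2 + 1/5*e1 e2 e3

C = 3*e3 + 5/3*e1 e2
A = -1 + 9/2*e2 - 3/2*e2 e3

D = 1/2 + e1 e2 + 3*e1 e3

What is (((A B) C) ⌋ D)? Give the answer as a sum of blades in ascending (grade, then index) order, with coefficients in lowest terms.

step 1: -21/5*e1 - 3/8*e2 + 1/4*e3 + e1 e2 + 12/5*e1 e3 - 9/8*e2 e3 - 1/5*e1 e2 e3
step 2: -29/12 - 313/40*e1 + 83/8*e2 + 1/3*e3 + 3/5*e1 e2 - 579/40*e1 e3 - 41/8*e2 e3 + 41/12*e1 e2 e3
step 3: 2497/60 + 91/8*e1 + 313/40*e2 + 939/40*e3 - 29/12*e1 e2 - 29/4*e1 e3
Answer: 2497/60 + 91/8*e1 + 313/40*e2 + 939/40*e3 - 29/12*e1 e2 - 29/4*e1 e3


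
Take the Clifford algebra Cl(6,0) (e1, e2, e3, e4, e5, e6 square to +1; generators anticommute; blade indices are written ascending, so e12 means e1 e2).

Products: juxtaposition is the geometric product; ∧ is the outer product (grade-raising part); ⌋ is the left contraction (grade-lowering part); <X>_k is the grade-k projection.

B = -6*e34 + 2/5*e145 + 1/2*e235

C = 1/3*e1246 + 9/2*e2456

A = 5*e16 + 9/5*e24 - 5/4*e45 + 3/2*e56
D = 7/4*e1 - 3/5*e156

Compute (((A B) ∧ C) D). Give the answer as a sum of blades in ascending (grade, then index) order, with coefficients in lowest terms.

step 1: 1/2*e1 + 54/5*e23 - 15/2*e35 + 18/25*e125 - 3/5*e146 - 5/8*e234 - 3/4*e236 + 9/10*e345 - 2*e456 - 30*e1346 - 9*e3456 - 5/2*e12356
step 2: 9/4*e12456 + 5/2*e123456
step 3: 27/20*e24 - 3/2*e234 + 63/16*e2456 - 35/8*e23456
Answer: 27/20*e24 - 3/2*e234 + 63/16*e2456 - 35/8*e23456


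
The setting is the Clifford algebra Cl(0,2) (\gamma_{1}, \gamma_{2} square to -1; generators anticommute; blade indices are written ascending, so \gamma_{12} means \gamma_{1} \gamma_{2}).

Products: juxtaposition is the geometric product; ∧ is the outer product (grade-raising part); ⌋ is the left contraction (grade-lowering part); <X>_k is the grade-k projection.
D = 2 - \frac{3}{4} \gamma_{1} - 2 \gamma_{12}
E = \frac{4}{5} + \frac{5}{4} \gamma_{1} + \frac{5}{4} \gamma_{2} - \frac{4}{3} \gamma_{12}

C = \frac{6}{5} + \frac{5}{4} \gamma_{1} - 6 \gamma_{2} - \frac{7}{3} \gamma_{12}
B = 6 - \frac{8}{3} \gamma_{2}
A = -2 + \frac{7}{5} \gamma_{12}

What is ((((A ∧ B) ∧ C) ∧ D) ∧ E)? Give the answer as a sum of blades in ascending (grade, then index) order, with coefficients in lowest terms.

step 1: -12 + \frac{16}{3} \gamma_{2} + \frac{42}{5} \gamma_{12}
step 2: -\frac{72}{5} - 15 \gamma_{1} + \frac{392}{5} \gamma_{2} + \frac{2356}{75} \gamma_{12}
step 3: -\frac{144}{5} - \frac{96}{5} \gamma_{1} + \frac{784}{5} \gamma_{2} + \frac{11282}{75} \gamma_{12}
step 4: -\frac{576}{25} - \frac{1284}{25} \gamma_{1} + \frac{2236}{25} \gamma_{2} - \frac{22972}{375} \gamma_{12}
Answer: -\frac{576}{25} - \frac{1284}{25} \gamma_{1} + \frac{2236}{25} \gamma_{2} - \frac{22972}{375} \gamma_{12}


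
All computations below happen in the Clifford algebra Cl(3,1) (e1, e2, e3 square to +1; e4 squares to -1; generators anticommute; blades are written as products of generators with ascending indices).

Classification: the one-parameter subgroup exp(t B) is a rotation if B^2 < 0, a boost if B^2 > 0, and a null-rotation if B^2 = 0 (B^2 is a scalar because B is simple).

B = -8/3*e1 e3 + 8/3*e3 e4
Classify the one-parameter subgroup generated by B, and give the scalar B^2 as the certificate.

B^2 term by term: the squares give (-8/3)^2*(e1 e3)^2 + (8/3)^2*(e3 e4)^2 = 64/9*(-1) + 64/9*(+1) = 0 (each basis 2-blade squares to minus the product of its generators' squares); cross terms between blades sharing an index anticommute and cancel. So B^2 = 0.
Answer: null-rotation, certificate B^2 = 0. The class reads off the invariant scalar 0 directly.


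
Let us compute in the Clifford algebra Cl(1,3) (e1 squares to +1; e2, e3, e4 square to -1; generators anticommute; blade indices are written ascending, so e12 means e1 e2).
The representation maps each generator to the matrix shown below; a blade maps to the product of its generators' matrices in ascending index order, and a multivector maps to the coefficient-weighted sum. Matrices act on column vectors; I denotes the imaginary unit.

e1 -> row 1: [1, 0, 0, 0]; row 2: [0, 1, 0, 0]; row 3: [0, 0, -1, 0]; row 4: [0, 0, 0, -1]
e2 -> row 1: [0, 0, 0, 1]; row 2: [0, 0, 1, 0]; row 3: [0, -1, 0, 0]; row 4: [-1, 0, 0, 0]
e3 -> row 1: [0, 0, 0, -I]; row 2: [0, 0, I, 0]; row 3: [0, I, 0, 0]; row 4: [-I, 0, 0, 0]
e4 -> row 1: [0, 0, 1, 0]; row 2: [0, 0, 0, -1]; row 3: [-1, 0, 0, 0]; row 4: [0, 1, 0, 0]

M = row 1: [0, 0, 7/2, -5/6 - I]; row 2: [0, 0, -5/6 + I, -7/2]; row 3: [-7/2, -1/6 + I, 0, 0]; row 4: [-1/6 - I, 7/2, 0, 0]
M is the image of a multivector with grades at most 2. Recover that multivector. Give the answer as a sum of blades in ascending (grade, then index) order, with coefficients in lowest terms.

Method: the blade images are trace-orthogonal — tr(rho(e_A) rho(e_B)^-1) = 4 if A = B and 0 otherwise — and rho(e_A)^-1 = (e_A)^2 * rho(e_A) with (e_A)^2 = +1 or -1, so the coefficient of e_A in the preimage is (e_A)^2 * tr(M rho(e_A))/4.
Nonzero projections over blades of grade <= 2: e2: (e2)^2 = -1, tr(M rho(e2)) = 4/3, coefficient -1/3; e3: (e3)^2 = -1, tr(M rho(e3)) = -4, coefficient 1; e4: (e4)^2 = -1, tr(M rho(e4)) = -14, coefficient 7/2; e12: (e12)^2 = +1, tr(M rho(e12)) = -2, coefficient -1/2. Every other blade of grade <= 2 projects to 0.
Answer: -1/3*e2 + e3 + 7/2*e4 - 1/2*e12


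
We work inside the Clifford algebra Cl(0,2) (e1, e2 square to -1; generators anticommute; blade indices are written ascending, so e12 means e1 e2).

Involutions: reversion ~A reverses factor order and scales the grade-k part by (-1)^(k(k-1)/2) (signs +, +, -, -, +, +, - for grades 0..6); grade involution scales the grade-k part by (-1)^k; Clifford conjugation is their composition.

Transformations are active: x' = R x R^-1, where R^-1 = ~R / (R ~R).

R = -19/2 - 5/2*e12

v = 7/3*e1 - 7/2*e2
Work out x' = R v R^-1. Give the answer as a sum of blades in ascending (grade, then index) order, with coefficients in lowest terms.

~R = -19/2 + 5/2*e12, and R ~R = 193/2, so R^-1 = ~R / (193/2).
R v = -371/12*e1 + 329/12*e2
Answer: 1449/386*e1 - 1099/579*e2


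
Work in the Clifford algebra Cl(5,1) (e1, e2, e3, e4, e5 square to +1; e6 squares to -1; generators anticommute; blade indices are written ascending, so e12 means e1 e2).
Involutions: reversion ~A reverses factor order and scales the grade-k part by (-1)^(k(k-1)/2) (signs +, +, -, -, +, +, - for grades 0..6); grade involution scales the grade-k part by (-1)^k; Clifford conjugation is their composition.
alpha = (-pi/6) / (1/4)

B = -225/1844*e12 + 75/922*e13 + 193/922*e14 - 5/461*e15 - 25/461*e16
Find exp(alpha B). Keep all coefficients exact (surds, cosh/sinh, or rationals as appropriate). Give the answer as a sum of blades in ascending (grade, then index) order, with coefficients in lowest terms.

B^2 term by term: the squares give (-225/1844)^2*(e12)^2 + (75/922)^2*(e13)^2 + (193/922)^2*(e14)^2 + (-5/461)^2*(e15)^2 + (-25/461)^2*(e16)^2 = 50625/3400336*(-1) + 5625/850084*(-1) + 37249/850084*(-1) + 25/212521*(-1) + 625/212521*(+1) = -1/16 (each basis 2-blade squares to minus the product of its generators' squares); cross terms between blades sharing an index anticommute and cancel. So B^2 = -1/16.
B^2 = -1/16 — the negative square puts this in the circular regime; l = 1/4, alpha*l = -pi/6, so exp(alpha B) = cos(-pi/6) + (sin(-pi/6)/(1/4))*B = sqrt(3)/2 + (-2)*B.
Answer: sqrt(3)/2 + 225/922*e12 - 75/461*e13 - 193/461*e14 + 10/461*e15 + 50/461*e16


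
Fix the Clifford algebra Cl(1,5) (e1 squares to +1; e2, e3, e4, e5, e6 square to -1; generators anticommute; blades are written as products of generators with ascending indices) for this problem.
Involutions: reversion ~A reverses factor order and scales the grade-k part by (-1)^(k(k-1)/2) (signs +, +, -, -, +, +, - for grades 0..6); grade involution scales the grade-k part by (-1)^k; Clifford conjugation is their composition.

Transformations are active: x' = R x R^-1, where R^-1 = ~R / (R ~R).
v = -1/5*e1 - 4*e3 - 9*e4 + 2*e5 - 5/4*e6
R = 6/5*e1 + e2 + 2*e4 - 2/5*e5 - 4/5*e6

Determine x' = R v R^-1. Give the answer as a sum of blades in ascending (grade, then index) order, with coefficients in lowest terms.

~R = 6/5*e1 + e2 + 2*e4 - 2/5*e5 - 4/5*e6, and R ~R = -109/25, so R^-1 = ~R / (-109/25).
R v = 439/25 + 1/5*e1 e2 - 24/5*e1 e3 - 52/5*e1 e4 + 58/25*e1 e5 - 83/50*e1 e6 - 4*e2 e3 - 9*e2 e4 + 2*e2 e5 - 5/4*e2 e6 + 8*e3 e4 - 8/5*e3 e5 - 16/5*e3 e6 + 2/5*e4 e5 - 97/10*e4 e6 + 21/10*e5 e6
Answer: -5159/545*e1 - 878/109*e2 + 4*e3 - 775/109*e4 + 666/545*e5 + 16773/2180*e6


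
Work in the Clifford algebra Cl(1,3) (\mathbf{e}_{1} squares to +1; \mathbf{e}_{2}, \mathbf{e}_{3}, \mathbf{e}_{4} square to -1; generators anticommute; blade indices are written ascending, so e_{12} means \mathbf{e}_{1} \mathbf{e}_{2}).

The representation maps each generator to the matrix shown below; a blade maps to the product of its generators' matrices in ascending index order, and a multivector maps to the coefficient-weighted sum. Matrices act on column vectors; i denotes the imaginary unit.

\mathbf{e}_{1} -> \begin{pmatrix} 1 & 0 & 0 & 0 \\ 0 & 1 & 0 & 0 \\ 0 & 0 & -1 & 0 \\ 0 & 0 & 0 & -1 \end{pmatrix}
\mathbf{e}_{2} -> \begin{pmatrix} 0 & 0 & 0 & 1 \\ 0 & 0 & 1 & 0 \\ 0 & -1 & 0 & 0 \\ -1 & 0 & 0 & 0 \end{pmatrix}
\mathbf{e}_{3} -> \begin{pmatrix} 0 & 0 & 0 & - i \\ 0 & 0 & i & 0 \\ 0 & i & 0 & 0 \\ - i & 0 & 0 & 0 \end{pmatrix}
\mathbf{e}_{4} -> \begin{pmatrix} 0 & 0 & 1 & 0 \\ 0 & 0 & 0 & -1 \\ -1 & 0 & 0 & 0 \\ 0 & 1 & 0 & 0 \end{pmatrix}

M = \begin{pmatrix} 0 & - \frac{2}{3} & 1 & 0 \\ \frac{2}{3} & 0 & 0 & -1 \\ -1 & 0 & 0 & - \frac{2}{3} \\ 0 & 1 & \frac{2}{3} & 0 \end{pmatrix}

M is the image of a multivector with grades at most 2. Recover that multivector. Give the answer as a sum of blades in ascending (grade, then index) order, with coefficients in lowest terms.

Method: the blade images are trace-orthogonal — tr(rho(e_A) rho(e_B)^-1) = 4 if A = B and 0 otherwise — and rho(e_A)^-1 = (e_A)^2 * rho(e_A) with (e_A)^2 = +1 or -1, so the coefficient of e_A in the preimage is (e_A)^2 * tr(M rho(e_A))/4.
Nonzero projections over blades of grade <= 2: e_{4}: (e_{4})^2 = -1, tr(M rho(e_{4})) = -4, coefficient 1; e_{24}: (e_{24})^2 = -1, tr(M rho(e_{24})) = \frac{8}{3}, coefficient -\frac{2}{3}. Every other blade of grade <= 2 projects to 0.
Answer: e_{4} - \frac{2}{3} e_{24}


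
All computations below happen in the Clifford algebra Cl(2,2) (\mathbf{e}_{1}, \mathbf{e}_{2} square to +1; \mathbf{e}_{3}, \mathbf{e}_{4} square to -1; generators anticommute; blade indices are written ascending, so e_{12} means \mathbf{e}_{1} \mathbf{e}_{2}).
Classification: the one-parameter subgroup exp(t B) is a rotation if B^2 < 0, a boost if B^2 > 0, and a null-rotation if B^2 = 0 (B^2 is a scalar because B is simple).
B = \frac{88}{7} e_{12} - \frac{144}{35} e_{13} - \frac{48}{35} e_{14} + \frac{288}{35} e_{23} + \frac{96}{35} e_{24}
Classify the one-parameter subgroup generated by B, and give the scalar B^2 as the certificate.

B^2 term by term: the squares give (\frac{88}{7})^2*(e_{12})^2 + (-\frac{144}{35})^2*(e_{13})^2 + (-\frac{48}{35})^2*(e_{14})^2 + (\frac{288}{35})^2*(e_{23})^2 + (\frac{96}{35})^2*(e_{24})^2 = \frac{7744}{49}*(-1) + \frac{20736}{1225}*(+1) + \frac{2304}{1225}*(+1) + \frac{82944}{1225}*(+1) + \frac{9216}{1225}*(+1) = -64 (each basis 2-blade squares to minus the product of its generators' squares); cross terms between blades sharing an index anticommute and cancel; the commuting (index-disjoint) pairs give grade-4 terms 2*c*c'*(blade product), which cancel blade by blade — e_{1234}: \frac{27648}{1225} - \frac{27648}{1225} = 0 — confirming B is simple. So B^2 = -64.
Answer: rotation, certificate B^2 = -64. Because -64 is invariant under every versor sandwich, the classification follows from its sign alone.


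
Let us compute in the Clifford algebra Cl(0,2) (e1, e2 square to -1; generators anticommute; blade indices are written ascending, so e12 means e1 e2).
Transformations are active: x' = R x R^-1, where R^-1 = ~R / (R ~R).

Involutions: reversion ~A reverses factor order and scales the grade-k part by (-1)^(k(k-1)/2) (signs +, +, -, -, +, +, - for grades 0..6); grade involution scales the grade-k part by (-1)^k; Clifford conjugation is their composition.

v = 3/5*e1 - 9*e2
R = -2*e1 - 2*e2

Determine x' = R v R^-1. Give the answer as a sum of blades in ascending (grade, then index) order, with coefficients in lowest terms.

~R = -2*e1 - 2*e2, and R ~R = -8, so R^-1 = ~R / (-8).
R v = -84/5 + 96/5*e12
Answer: -9*e1 + 3/5*e2


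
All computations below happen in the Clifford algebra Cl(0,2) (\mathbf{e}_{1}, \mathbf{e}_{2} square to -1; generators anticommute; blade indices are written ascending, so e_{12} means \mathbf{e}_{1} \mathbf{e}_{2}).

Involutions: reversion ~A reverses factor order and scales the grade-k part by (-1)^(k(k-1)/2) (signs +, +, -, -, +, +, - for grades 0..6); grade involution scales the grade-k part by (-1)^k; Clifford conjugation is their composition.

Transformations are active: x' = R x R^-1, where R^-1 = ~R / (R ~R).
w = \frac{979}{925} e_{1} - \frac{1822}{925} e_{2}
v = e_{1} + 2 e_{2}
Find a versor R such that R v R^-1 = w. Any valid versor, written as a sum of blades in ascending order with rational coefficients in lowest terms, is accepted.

The midline construction: v and w both square to -5, so reflecting in their sum \frac{1904}{925} e_{1} + \frac{28}{925} e_{2} exchanges them.
Answer: \frac{1904}{925} e_{1} + \frac{28}{925} e_{2}


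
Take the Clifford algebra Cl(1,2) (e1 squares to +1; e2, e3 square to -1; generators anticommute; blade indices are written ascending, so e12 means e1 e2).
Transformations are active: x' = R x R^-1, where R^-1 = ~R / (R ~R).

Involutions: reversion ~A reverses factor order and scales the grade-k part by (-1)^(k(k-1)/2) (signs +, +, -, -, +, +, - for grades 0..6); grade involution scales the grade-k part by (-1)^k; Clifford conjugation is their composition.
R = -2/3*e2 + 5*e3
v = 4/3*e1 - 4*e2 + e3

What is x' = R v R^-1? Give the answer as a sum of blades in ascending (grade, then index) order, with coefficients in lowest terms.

~R = -2/3*e2 + 5*e3, and R ~R = -229/9, so R^-1 = ~R / (-229/9).
R v = -23/3 + 8/9*e12 - 20/3*e13 + 58/3*e23
Answer: -4/3*e1 + 824/229*e2 + 461/229*e3


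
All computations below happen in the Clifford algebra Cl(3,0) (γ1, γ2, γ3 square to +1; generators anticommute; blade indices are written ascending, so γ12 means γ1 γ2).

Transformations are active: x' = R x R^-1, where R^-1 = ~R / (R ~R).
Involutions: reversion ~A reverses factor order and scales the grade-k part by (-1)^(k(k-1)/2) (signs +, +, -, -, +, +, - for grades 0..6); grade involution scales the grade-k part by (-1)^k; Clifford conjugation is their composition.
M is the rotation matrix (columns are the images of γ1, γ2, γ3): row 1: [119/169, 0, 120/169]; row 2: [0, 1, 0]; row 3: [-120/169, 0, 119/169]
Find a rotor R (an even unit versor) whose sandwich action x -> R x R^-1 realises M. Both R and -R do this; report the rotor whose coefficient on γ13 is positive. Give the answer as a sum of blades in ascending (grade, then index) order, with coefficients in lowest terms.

Method: write R = a + b12*γ12 + b13*γ13 + b23*γ23 with a^2 + b12^2 + b13^2 + b23^2 = 1 (so R^-1 = ~R). Expanding the columns R e_j ~R gives tr M = 4a^2 - 1 and, from the antisymmetric part, M21 - M12 = -4a*b12, M13 - M31 = 4a*b13, M32 - M23 = -4a*b23.
Here tr M = 407/169, so a^2 = (1 + tr M)/4 = 144/169 and a = ±12/13. Taking a = 12/13: M21 - M12 = 0, M13 - M31 = 240/169, M32 - M23 = 0, giving b12 = 0, b13 = 5/13, b23 = 0, i.e. R = 12/13 + 5/13*γ13.
Its γ13 coefficient is already positive.
Answer: 12/13 + 5/13*γ13. Uniqueness: Spin(3) -> SO(3) maps R and -R to the same rotation of trace 407/169; fixing the sign of the γ13 coefficient removes the ambiguity.


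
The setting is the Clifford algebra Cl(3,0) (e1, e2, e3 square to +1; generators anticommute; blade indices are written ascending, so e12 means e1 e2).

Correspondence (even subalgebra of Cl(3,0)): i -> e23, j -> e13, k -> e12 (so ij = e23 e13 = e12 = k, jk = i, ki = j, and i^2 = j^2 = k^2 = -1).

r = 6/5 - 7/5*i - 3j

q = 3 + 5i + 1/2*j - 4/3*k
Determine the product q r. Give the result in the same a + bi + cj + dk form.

In blades: q = 3 - 4/3*e12 + 1/2*e13 + 5*e23, r = 6/5 - 3*e13 - 7/5*e23.
Distribute q over r term by term (generator squares from the signature, products reordered to ascending indices): (3)*r = 18/5 - 9*e13 - 21/5*e23; (-4/3*e12)*r = -8/5*e12 + 28/15*e13 - 4*e23; (1/2*e13)*r = 3/2 + 7/10*e12 + 3/5*e13; (5*e23)*r = 7 - 15*e12 + 6*e23.
Sum: 121/10 - 159/10*e12 - 98/15*e13 - 11/5*e23; translating back through the correspondence:
Answer: 121/10 - 11/5*i - 98/15*j - 159/10*k


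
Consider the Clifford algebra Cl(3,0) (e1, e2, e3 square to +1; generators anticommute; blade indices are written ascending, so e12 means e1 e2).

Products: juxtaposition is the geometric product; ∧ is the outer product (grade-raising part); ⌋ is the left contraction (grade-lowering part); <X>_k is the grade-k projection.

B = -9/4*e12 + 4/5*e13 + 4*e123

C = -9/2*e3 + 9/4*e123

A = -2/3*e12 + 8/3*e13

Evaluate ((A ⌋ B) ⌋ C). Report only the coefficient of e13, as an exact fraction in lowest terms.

step 1: -109/30 + 32/3*e2 + 8/3*e3
step 2: -12 + 327/20*e3 + 6*e12 - 24*e13 - 327/40*e123
Answer: -24


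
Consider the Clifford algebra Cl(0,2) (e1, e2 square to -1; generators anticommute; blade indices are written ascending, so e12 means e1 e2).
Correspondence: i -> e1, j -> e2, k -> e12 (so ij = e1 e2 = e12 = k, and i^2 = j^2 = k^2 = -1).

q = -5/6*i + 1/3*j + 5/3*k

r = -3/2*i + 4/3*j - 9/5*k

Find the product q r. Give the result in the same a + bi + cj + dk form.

In blades: q = -5/6*e1 + 1/3*e2 + 5/3*e12, r = -3/2*e1 + 4/3*e2 - 9/5*e12.
Distribute q over r term by term (generator squares from the signature, products reordered to ascending indices): (-5/6*e1)*r = -5/4 - 3/2*e2 - 10/9*e12; (1/3*e2)*r = -4/9 - 3/5*e1 + 1/2*e12; (5/3*e12)*r = 3 - 20/9*e1 - 5/2*e2.
Sum: 47/36 - 127/45*e1 - 4*e2 - 11/18*e12; translating back through the correspondence:
Answer: 47/36 - 127/45*i - 4j - 11/18*k


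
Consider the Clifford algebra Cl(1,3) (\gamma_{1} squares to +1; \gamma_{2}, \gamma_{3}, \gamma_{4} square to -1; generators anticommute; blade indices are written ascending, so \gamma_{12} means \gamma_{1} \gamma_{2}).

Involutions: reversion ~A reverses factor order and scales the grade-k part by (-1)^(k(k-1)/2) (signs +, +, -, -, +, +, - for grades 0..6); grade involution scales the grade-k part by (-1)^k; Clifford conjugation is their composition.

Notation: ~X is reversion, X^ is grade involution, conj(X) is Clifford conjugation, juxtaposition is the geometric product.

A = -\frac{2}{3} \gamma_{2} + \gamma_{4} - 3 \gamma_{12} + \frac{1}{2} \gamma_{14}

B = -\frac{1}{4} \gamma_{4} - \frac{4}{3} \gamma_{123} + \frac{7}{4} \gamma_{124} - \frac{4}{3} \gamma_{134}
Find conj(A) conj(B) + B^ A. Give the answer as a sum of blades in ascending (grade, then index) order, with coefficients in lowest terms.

first term: \frac{1}{4} + \frac{1}{8} \gamma_{1} + \frac{7}{8} \gamma_{2} - \frac{14}{3} \gamma_{3} + \frac{21}{4} \gamma_{4} + \frac{7}{4} \gamma_{12} - \frac{20}{9} \gamma_{13} + \frac{7}{6} \gamma_{14} + \frac{1}{6} \gamma_{24} + \frac{3}{4} \gamma_{124} + \frac{10}{3} \gamma_{234} - \frac{4}{9} \gamma_{1234}
second term: -\frac{1}{4} + \frac{1}{8} \gamma_{1} + \frac{7}{8} \gamma_{2} - \frac{14}{3} \gamma_{3} + \frac{21}{4} \gamma_{4} + \frac{7}{4} \gamma_{12} - \frac{20}{9} \gamma_{13} + \frac{7}{6} \gamma_{14} + \frac{1}{6} \gamma_{24} - \frac{3}{4} \gamma_{124} - \frac{10}{3} \gamma_{234} + \frac{4}{9} \gamma_{1234}
Answer: \frac{1}{4} \gamma_{1} + \frac{7}{4} \gamma_{2} - \frac{28}{3} \gamma_{3} + \frac{21}{2} \gamma_{4} + \frac{7}{2} \gamma_{12} - \frac{40}{9} \gamma_{13} + \frac{7}{3} \gamma_{14} + \frac{1}{3} \gamma_{24}


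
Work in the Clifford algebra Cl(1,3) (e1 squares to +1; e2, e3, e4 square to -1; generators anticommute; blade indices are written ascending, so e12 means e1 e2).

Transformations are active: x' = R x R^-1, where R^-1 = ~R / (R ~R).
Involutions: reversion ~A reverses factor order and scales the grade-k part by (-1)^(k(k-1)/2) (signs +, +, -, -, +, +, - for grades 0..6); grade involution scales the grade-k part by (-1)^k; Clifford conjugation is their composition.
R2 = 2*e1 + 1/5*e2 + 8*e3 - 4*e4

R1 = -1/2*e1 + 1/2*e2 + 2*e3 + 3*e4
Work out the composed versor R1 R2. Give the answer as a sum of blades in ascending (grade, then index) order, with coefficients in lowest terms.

Distribute over the terms of R1 (each basis-blade product reordered to ascending indices, repeated generators contracted through their squares):
(-1/2*e1) R2 = -1 - 1/10*e12 - 4*e13 + 2*e14
(1/2*e2) R2 = -1/10 - e12 + 4*e23 - 2*e24
(2*e3) R2 = -16 - 4*e13 - 2/5*e23 - 8*e34
(3*e4) R2 = 12 - 6*e14 - 3/5*e24 - 24*e34
Summing the partial products and collecting blades:
Answer: -51/10 - 11/10*e12 - 8*e13 - 4*e14 + 18/5*e23 - 13/5*e24 - 32*e34


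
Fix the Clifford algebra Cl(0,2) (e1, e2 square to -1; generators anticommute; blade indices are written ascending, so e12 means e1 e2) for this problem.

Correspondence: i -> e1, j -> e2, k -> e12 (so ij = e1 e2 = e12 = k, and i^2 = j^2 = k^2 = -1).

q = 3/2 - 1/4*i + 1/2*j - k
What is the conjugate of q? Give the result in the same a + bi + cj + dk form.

In blades: q = 3/2 - 1/4*e1 + 1/2*e2 - e12.
Conjugation here is Clifford conjugation: the scalar is fixed and the grade-1 and grade-2 blades all flip sign, giving 3/2 + 1/4*e1 - 1/2*e2 + e12; translating back:
Answer: 3/2 + 1/4*i - 1/2*j + k


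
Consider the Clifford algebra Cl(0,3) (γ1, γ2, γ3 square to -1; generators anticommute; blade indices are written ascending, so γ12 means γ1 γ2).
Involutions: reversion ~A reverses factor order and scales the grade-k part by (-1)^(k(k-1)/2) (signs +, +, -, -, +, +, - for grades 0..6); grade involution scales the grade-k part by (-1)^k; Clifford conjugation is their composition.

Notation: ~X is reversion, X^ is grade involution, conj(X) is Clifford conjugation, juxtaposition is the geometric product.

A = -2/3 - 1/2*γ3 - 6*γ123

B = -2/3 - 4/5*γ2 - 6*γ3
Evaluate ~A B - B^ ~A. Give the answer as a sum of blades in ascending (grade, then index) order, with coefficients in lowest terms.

first term: -23/9 + 8/15*γ2 + 13/3*γ3 + 36*γ12 - 24/5*γ13 - 2/5*γ23 - 4*γ123
second term: 31/9 - 8/15*γ2 - 11/3*γ3 - 36*γ12 + 24/5*γ13 - 2/5*γ23 - 4*γ123
Answer: -6 + 16/15*γ2 + 8*γ3 + 72*γ12 - 48/5*γ13


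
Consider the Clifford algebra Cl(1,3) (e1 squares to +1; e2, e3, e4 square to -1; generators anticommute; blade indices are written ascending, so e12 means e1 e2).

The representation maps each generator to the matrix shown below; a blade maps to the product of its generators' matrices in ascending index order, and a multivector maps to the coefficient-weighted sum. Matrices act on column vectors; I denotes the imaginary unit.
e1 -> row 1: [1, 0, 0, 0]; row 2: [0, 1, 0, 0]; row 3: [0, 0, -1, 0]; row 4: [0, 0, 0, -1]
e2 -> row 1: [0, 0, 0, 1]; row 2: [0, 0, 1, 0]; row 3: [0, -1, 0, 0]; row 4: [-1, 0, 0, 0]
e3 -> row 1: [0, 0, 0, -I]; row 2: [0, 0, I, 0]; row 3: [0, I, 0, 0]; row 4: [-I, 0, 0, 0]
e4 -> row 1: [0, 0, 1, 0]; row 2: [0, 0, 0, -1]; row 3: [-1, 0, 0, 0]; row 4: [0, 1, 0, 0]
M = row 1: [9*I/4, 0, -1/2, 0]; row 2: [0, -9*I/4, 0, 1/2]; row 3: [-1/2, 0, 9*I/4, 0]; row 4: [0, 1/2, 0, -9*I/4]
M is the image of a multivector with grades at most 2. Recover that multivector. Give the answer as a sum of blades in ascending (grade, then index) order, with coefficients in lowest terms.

Method: the blade images are trace-orthogonal — tr(rho(e_A) rho(e_B)^-1) = 4 if A = B and 0 otherwise — and rho(e_A)^-1 = (e_A)^2 * rho(e_A) with (e_A)^2 = +1 or -1, so the coefficient of e_A in the preimage is (e_A)^2 * tr(M rho(e_A))/4.
Nonzero projections over blades of grade <= 2: e14: (e14)^2 = +1, tr(M rho(e14)) = -2, coefficient -1/2; e23: (e23)^2 = -1, tr(M rho(e23)) = 9, coefficient -9/4. Every other blade of grade <= 2 projects to 0.
Answer: -1/2*e14 - 9/4*e23


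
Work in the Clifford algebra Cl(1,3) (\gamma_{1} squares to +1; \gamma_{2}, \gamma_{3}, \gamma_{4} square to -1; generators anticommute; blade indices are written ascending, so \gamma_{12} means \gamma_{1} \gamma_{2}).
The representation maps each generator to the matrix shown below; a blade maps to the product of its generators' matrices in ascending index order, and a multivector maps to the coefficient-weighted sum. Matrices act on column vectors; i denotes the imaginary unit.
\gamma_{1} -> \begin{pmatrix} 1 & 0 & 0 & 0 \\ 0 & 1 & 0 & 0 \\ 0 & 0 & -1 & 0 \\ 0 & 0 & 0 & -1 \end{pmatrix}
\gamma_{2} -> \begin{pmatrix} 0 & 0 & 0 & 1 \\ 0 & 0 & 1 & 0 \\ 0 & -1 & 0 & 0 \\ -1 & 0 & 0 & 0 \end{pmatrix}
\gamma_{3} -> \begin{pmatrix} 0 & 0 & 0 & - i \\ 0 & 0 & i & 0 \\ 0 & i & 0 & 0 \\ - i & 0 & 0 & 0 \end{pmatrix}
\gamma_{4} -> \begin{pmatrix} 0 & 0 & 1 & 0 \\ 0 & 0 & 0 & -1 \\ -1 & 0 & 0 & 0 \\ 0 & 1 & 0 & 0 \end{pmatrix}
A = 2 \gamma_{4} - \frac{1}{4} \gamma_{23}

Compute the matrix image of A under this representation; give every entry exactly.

Bivector images (products of the table entries): rho(\gamma_{23}) = rho(\gamma_{2})rho(\gamma_{3}) = \begin{pmatrix} - i & 0 & 0 & 0 \\ 0 & i & 0 & 0 \\ 0 & 0 & - i & 0 \\ 0 & 0 & 0 & i \end{pmatrix}.
M = (2)*rho(\gamma_{4}) + (-\frac{1}{4})*rho(\gamma_{23}), summed entrywise:
Answer: \begin{pmatrix} \frac{i}{4} & 0 & 2 & 0 \\ 0 & - \frac{i}{4} & 0 & -2 \\ -2 & 0 & \frac{i}{4} & 0 \\ 0 & 2 & 0 & - \frac{i}{4} \end{pmatrix}


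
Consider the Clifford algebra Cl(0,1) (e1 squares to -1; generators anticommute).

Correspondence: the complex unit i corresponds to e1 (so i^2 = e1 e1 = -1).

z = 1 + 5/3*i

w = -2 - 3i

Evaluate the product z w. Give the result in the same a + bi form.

In blades: z = 1 + 5/3*e1, w = -2 - 3*e1.
Distribute z over w term by term (generator squares from the signature, products reordered to ascending indices): (1)*w = -2 - 3*e1; (5/3*e1)*w = 5 - 10/3*e1.
Sum: 3 - 19/3*e1; translating back through the correspondence:
Answer: 3 - 19/3*i


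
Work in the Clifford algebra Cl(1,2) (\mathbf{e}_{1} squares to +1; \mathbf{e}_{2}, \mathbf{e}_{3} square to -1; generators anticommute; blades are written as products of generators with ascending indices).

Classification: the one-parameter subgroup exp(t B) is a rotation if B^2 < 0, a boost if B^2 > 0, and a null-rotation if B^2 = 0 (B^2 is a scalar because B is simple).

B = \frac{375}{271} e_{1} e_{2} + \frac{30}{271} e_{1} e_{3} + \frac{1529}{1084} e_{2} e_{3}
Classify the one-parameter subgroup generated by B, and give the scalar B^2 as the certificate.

B^2 term by term: the squares give (\frac{375}{271})^2*(e_{1} e_{2})^2 + (\frac{30}{271})^2*(e_{1} e_{3})^2 + (\frac{1529}{1084})^2*(e_{2} e_{3})^2 = \frac{140625}{73441}*(+1) + \frac{900}{73441}*(+1) + \frac{2337841}{1175056}*(-1) = -\frac{1}{16} (each basis 2-blade squares to minus the product of its generators' squares); cross terms between blades sharing an index anticommute and cancel. So B^2 = -\frac{1}{16}.
Answer: rotation, certificate B^2 = -\frac{1}{16}. Certificate logic: -\frac{1}{16} is a conjugation-invariant scalar, so its sign fixes rotation versus boost versus null-rotation outright.


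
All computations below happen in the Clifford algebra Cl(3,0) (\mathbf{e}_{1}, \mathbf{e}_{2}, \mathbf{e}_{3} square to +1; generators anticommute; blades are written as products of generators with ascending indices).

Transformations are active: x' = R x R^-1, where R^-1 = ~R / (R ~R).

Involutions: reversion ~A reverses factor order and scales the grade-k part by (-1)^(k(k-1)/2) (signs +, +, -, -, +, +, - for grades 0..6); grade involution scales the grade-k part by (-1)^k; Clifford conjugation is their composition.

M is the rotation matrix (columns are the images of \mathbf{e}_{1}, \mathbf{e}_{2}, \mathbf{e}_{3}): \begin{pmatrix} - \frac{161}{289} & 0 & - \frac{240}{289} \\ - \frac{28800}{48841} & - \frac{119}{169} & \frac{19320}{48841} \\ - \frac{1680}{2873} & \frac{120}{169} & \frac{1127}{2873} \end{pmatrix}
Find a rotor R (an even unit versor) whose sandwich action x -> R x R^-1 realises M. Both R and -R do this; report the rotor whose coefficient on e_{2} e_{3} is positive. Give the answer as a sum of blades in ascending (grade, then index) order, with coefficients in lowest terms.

Method: write R = a + b12*e_{1} e_{2} + b13*e_{1} e_{3} + b23*e_{2} e_{3} with a^2 + b12^2 + b13^2 + b23^2 = 1 (so R^-1 = ~R). Expanding the columns R e_j ~R gives tr M = 4a^2 - 1 and, from the antisymmetric part, M21 - M12 = -4a*b12, M13 - M31 = 4a*b13, M32 - M23 = -4a*b23.
Here tr M = -\frac{42441}{48841}, so a^2 = (1 + tr M)/4 = \frac{1600}{48841} and a = ±\frac{40}{221}. Taking a = \frac{40}{221}: M21 - M12 = -\frac{28800}{48841}, M13 - M31 = -\frac{12000}{48841}, M32 - M23 = \frac{15360}{48841}, giving b12 = \frac{180}{221}, b13 = -\frac{75}{221}, b23 = -\frac{96}{221}, i.e. R = \frac{40}{221} + \frac{180}{221} e_{1} e_{2} - \frac{75}{221} e_{1} e_{3} - \frac{96}{221} e_{2} e_{3}.
Its e_{2} e_{3} coefficient is negative, so report the other preimage -R.
Answer: -\frac{40}{221} - \frac{180}{221} e_{1} e_{2} + \frac{75}{221} e_{1} e_{3} + \frac{96}{221} e_{2} e_{3}. Why the constraint matters: R and -R act identically through the sandwich — M has trace -\frac{42441}{48841} either way — so only the sign condition on e_{2} e_{3} picks one of the two preimages.


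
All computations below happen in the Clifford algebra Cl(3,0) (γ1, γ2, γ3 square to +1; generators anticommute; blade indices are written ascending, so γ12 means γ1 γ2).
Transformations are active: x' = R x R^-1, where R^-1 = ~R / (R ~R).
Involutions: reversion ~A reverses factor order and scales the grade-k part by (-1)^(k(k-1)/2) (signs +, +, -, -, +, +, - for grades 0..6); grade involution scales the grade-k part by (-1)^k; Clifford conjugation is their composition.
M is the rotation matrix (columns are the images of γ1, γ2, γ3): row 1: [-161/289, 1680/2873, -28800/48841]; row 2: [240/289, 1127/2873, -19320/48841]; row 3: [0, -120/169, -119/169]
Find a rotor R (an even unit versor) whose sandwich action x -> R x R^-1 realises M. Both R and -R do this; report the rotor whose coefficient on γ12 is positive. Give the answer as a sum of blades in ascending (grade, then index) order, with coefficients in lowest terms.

Method: write R = a + b12*γ12 + b13*γ13 + b23*γ23 with a^2 + b12^2 + b13^2 + b23^2 = 1 (so R^-1 = ~R). Expanding the columns R e_j ~R gives tr M = 4a^2 - 1 and, from the antisymmetric part, M21 - M12 = -4a*b12, M13 - M31 = 4a*b13, M32 - M23 = -4a*b23.
Here tr M = -42441/48841, so a^2 = (1 + tr M)/4 = 1600/48841 and a = ±40/221. Taking a = 40/221: M21 - M12 = 12000/48841, M13 - M31 = -28800/48841, M32 - M23 = -15360/48841, giving b12 = -75/221, b13 = -180/221, b23 = 96/221, i.e. R = 40/221 - 75/221*γ12 - 180/221*γ13 + 96/221*γ23.
Its γ12 coefficient is negative, so report the other preimage -R.
Answer: -40/221 + 75/221*γ12 + 180/221*γ13 - 96/221*γ23. Note: both R and -R realise this M (trace -42441/48841); the covering map identifies them, and the γ12-coefficient sign is the tie-breaker.


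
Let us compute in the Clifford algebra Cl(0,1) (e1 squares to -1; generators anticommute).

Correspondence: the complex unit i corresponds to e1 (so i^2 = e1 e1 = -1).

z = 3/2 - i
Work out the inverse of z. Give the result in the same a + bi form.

In blades: z = 3/2 - e1.
With qbar = 3/2 + e1 (scalar fixed, mapped units negated), z qbar = 13/4 (the sum of squared coefficients), so z^-1 = qbar / (13/4) = 6/13 + 4/13*e1; translating back:
Answer: 6/13 + 4/13*i


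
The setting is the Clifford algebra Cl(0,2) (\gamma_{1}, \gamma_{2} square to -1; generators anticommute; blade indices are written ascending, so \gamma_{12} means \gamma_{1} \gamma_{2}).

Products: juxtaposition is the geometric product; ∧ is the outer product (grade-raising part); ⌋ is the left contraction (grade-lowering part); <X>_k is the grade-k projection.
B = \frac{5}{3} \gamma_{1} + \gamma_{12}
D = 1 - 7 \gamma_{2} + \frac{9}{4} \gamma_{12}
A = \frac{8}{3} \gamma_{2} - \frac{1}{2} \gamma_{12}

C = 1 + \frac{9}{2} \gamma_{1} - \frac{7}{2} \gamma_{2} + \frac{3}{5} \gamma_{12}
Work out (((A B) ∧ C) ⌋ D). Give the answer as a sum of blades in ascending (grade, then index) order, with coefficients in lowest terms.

step 1: \frac{1}{2} + \frac{8}{3} \gamma_{1} - \frac{5}{6} \gamma_{2} - \frac{40}{9} \gamma_{12}
step 2: \frac{1}{2} + \frac{59}{12} \gamma_{1} - \frac{31}{12} \gamma_{2} - \frac{1751}{180} \gamma_{12}
step 3: \frac{1033}{240} - \frac{93}{16} \gamma_{1} - \frac{233}{16} \gamma_{2} + \frac{9}{8} \gamma_{12}
Answer: \frac{1033}{240} - \frac{93}{16} \gamma_{1} - \frac{233}{16} \gamma_{2} + \frac{9}{8} \gamma_{12}


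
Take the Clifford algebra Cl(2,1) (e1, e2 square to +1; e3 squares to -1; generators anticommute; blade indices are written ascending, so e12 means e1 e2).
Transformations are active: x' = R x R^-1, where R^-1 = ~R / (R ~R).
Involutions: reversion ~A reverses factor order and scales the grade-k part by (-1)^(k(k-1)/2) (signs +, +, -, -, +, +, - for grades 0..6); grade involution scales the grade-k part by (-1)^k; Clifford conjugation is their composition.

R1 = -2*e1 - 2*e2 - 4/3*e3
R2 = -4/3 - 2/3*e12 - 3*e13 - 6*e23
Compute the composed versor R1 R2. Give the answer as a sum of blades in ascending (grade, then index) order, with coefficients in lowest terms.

Distribute over the terms of R1 (each basis-blade product reordered to ascending indices, repeated generators contracted through their squares):
(-2*e1) R2 = 8/3*e1 + 4/3*e2 + 6*e3 + 12*e123
(-2*e2) R2 = -4/3*e1 + 8/3*e2 + 12*e3 - 6*e123
(-4/3*e3) R2 = 4*e1 + 8*e2 + 16/9*e3 + 8/9*e123
Summing the partial products and collecting blades:
Answer: 16/3*e1 + 12*e2 + 178/9*e3 + 62/9*e123
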